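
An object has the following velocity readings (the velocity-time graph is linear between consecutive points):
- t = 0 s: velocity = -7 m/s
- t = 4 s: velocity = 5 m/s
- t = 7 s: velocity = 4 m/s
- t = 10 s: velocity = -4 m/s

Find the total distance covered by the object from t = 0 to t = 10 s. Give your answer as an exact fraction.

Distance (not displacement) is the total path length: add the absolute areas under v-t.
0–4 s: v = 0 at t = 7/3 s; triangle areas 49/6 + 25/6 = 37/3 m
4–7 s: |½(5 + 4)(3)| = 13.5 m
7–10 s: v = 0 at t = 8.5 s; triangle areas 3 + 3 = 6 m
Total distance = 191/6 m

191/6 m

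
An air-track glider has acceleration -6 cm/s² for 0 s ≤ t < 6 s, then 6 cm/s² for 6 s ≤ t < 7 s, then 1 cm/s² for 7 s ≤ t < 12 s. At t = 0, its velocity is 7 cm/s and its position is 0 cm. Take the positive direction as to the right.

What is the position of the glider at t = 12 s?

On each constant-a segment, Δv = aΔt and Δx = v₀Δt + ½aΔt²; chain segment to segment.
0–6 s: v starts 7 cm/s; Δx = 7·6 + ½·-6·6² = -66 cm; v ends -29 cm/s.
6–7 s: v starts -29 cm/s; Δx = -29·1 + ½·6·1² = -26 cm; v ends -23 cm/s.
7–12 s: v starts -23 cm/s; Δx = -23·5 + ½·1·5² = -102.5 cm; v ends -18 cm/s.
x(12) = 0 + Σ Δx = -194.5 cm.

-194.5 cm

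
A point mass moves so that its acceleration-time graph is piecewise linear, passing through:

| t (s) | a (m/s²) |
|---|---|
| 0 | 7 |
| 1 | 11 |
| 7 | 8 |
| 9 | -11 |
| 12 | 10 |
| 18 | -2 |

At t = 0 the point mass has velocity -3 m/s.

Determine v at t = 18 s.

82.5 m/s

Δv equals the area under the a-t graph; then v = v₀ + Δv.
0–1 s: ½(7 + 11)(1) = 9 m/s
1–7 s: ½(11 + 8)(6) = 57 m/s
7–9 s: ½(8 + -11)(2) = -3 m/s
9–12 s: ½(-11 + 10)(3) = -1.5 m/s
12–18 s: ½(10 + -2)(6) = 24 m/s
Δv = 85.5 m/s, so v(18) = -3 + (85.5) = 82.5 m/s.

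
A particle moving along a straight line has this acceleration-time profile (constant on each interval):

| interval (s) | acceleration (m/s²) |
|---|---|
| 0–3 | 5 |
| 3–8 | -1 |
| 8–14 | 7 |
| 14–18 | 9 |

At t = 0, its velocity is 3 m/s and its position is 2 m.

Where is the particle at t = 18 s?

On each constant-a segment, Δv = aΔt and Δx = v₀Δt + ½aΔt²; chain segment to segment.
0–3 s: v starts 3 m/s; Δx = 3·3 + ½·5·3² = 31.5 m; v ends 18 m/s.
3–8 s: v starts 18 m/s; Δx = 18·5 + ½·-1·5² = 77.5 m; v ends 13 m/s.
8–14 s: v starts 13 m/s; Δx = 13·6 + ½·7·6² = 204 m; v ends 55 m/s.
14–18 s: v starts 55 m/s; Δx = 55·4 + ½·9·4² = 292 m; v ends 91 m/s.
x(18) = 2 + Σ Δx = 607 m.

607 m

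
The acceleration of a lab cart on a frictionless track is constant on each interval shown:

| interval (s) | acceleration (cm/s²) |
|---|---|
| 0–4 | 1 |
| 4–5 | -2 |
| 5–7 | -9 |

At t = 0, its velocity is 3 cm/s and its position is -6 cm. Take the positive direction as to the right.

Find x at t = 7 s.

On each constant-a segment, Δv = aΔt and Δx = v₀Δt + ½aΔt²; chain segment to segment.
0–4 s: v starts 3 cm/s; Δx = 3·4 + ½·1·4² = 20 cm; v ends 7 cm/s.
4–5 s: v starts 7 cm/s; Δx = 7·1 + ½·-2·1² = 6 cm; v ends 5 cm/s.
5–7 s: v starts 5 cm/s; Δx = 5·2 + ½·-9·2² = -8 cm; v ends -13 cm/s.
x(7) = -6 + Σ Δx = 12 cm.

12 cm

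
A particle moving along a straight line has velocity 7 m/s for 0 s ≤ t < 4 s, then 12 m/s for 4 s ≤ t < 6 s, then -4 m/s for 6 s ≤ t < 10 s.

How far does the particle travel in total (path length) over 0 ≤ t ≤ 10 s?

68 m

Distance (not displacement) is the total path length: add the absolute areas under v-t.
0–4 s: |7| × 4 = 28 m
4–6 s: |12| × 2 = 24 m
6–10 s: |-4| × 4 = 16 m
Total distance = 68 m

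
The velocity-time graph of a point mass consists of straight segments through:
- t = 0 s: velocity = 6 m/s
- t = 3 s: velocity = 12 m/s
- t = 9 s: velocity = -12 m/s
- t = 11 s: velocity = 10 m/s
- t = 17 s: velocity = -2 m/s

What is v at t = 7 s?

On 3–9 s the graph is linear from 12 to -12 m/s: v(7) = 12 + (-12 − 12)·(7 − 3)/(9 − 3) = -4 m/s.

-4 m/s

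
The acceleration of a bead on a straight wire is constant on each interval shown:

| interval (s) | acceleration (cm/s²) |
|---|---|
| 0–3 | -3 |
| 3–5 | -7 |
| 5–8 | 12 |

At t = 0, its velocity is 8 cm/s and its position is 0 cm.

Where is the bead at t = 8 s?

On each constant-a segment, Δv = aΔt and Δx = v₀Δt + ½aΔt²; chain segment to segment.
0–3 s: v starts 8 cm/s; Δx = 8·3 + ½·-3·3² = 10.5 cm; v ends -1 cm/s.
3–5 s: v starts -1 cm/s; Δx = -1·2 + ½·-7·2² = -16 cm; v ends -15 cm/s.
5–8 s: v starts -15 cm/s; Δx = -15·3 + ½·12·3² = 9 cm; v ends 21 cm/s.
x(8) = 0 + Σ Δx = 3.5 cm.

3.5 cm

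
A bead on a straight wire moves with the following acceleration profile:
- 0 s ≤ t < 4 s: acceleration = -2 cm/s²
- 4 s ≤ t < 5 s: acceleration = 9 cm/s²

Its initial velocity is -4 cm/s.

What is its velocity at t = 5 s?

Δv equals the area under the a-t graph; then v = v₀ + Δv.
0–4 s: -2 × 4 = -8 cm/s
4–5 s: 9 × 1 = 9 cm/s
Δv = 1 cm/s, so v(5) = -4 + (1) = -3 cm/s.

-3 cm/s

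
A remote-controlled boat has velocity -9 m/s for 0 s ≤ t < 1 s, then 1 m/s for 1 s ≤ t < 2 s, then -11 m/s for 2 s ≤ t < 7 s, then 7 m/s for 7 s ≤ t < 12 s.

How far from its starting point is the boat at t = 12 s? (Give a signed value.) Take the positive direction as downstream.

Net displacement equals the area under the velocity-time graph (areas below the axis count negative).
0–1 s: -9 × 1 = -9 m
1–2 s: 1 × 1 = 1 m
2–7 s: -11 × 5 = -55 m
7–12 s: 7 × 5 = 35 m
Net displacement = -28 m

-28 m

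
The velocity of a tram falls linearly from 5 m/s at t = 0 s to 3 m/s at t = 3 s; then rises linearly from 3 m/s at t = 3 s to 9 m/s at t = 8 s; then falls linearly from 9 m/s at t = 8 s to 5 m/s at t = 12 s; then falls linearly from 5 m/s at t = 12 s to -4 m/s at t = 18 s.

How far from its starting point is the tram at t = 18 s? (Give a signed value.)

Displacement is the signed area under the v-t curve.
0–3 s: ½(5 + 3)(3) = 12 m
3–8 s: ½(3 + 9)(5) = 30 m
8–12 s: ½(9 + 5)(4) = 28 m
12–18 s: ½(5 + -4)(6) = 3 m
Net displacement = 73 m

73 m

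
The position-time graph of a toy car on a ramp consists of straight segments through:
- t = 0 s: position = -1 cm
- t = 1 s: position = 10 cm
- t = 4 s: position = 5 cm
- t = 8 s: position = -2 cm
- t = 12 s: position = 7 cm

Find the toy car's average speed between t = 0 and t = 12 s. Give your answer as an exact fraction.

8/3 cm/s

Average speed = (total path length)/(elapsed time); on a piecewise-linear x-t graph the path length is Σ|Δx|.
0–1 s: |Δx| = |10 − -1| = 11 cm
1–4 s: |Δx| = |5 − 10| = 5 cm
4–8 s: |Δx| = |-2 − 5| = 7 cm
8–12 s: |Δx| = |7 − -2| = 9 cm
Total path = 32 cm; average speed = 32/12 = 8/3 cm/s.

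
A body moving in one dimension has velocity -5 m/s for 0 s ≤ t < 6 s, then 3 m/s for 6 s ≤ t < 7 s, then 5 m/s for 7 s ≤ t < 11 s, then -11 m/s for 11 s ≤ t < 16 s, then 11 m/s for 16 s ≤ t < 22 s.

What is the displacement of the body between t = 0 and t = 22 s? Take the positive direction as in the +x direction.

Displacement is the signed area under the v-t curve.
0–6 s: -5 × 6 = -30 m
6–7 s: 3 × 1 = 3 m
7–11 s: 5 × 4 = 20 m
11–16 s: -11 × 5 = -55 m
16–22 s: 11 × 6 = 66 m
Net displacement = 4 m

4 m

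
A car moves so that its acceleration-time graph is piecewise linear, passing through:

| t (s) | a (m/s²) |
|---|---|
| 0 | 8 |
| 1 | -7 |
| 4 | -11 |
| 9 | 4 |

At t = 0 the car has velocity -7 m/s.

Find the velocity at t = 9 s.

Δv equals the area under the a-t graph; then v = v₀ + Δv.
0–1 s: ½(8 + -7)(1) = 0.5 m/s
1–4 s: ½(-7 + -11)(3) = -27 m/s
4–9 s: ½(-11 + 4)(5) = -17.5 m/s
Δv = -44 m/s, so v(9) = -7 + (-44) = -51 m/s.

-51 m/s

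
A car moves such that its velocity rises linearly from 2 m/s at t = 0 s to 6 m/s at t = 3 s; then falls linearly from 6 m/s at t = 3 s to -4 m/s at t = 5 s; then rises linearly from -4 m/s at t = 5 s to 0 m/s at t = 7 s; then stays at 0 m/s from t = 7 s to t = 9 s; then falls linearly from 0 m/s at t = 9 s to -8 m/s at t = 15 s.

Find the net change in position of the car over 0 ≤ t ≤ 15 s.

-14 m

Net displacement equals the area under the velocity-time graph (areas below the axis count negative).
0–3 s: ½(2 + 6)(3) = 12 m
3–5 s: ½(6 + -4)(2) = 2 m
5–7 s: ½(-4 + 0)(2) = -4 m
7–9 s: 0 × 2 = 0 m
9–15 s: ½(0 + -8)(6) = -24 m
Net displacement = -14 m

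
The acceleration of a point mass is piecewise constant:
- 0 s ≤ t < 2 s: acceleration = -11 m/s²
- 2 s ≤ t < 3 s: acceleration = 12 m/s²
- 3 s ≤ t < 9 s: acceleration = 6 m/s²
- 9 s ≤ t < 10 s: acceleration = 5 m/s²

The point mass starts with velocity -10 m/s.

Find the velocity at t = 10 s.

21 m/s

Δv equals the area under the a-t graph; then v = v₀ + Δv.
0–2 s: -11 × 2 = -22 m/s
2–3 s: 12 × 1 = 12 m/s
3–9 s: 6 × 6 = 36 m/s
9–10 s: 5 × 1 = 5 m/s
Δv = 31 m/s, so v(10) = -10 + (31) = 21 m/s.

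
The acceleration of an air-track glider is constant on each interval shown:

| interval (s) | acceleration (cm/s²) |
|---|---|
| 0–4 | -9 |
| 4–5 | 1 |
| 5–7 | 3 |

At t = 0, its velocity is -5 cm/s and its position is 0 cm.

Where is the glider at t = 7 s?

On each constant-a segment, Δv = aΔt and Δx = v₀Δt + ½aΔt²; chain segment to segment.
0–4 s: v starts -5 cm/s; Δx = -5·4 + ½·-9·4² = -92 cm; v ends -41 cm/s.
4–5 s: v starts -41 cm/s; Δx = -41·1 + ½·1·1² = -40.5 cm; v ends -40 cm/s.
5–7 s: v starts -40 cm/s; Δx = -40·2 + ½·3·2² = -74 cm; v ends -34 cm/s.
x(7) = 0 + Σ Δx = -206.5 cm.

-206.5 cm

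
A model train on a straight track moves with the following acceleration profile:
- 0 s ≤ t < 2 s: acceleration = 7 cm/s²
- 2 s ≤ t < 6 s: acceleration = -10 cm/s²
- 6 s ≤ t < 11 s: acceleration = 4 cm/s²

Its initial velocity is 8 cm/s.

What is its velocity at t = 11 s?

2 cm/s

Δv equals the area under the a-t graph; then v = v₀ + Δv.
0–2 s: 7 × 2 = 14 cm/s
2–6 s: -10 × 4 = -40 cm/s
6–11 s: 4 × 5 = 20 cm/s
Δv = -6 cm/s, so v(11) = 8 + (-6) = 2 cm/s.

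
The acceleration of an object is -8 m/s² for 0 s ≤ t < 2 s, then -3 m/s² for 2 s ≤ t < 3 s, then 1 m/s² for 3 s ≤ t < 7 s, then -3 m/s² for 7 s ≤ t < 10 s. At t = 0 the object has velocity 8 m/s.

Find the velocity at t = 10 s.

Δv equals the area under the a-t graph; then v = v₀ + Δv.
0–2 s: -8 × 2 = -16 m/s
2–3 s: -3 × 1 = -3 m/s
3–7 s: 1 × 4 = 4 m/s
7–10 s: -3 × 3 = -9 m/s
Δv = -24 m/s, so v(10) = 8 + (-24) = -16 m/s.

-16 m/s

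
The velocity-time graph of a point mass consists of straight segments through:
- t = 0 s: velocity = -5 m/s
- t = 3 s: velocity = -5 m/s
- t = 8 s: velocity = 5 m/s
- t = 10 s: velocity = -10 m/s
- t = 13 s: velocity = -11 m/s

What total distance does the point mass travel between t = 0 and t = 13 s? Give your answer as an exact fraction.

202/3 m

Total distance travelled is ∫|v| dt — sum the magnitudes of each area piece.
0–3 s: |-5| × 3 = 15 m
3–8 s: v = 0 at t = 5.5 s; triangle areas 6.25 + 6.25 = 12.5 m
8–10 s: v = 0 at t = 26/3 s; triangle areas 5/3 + 20/3 = 25/3 m
10–13 s: |½(-10 + -11)(3)| = 31.5 m
Total distance = 202/3 m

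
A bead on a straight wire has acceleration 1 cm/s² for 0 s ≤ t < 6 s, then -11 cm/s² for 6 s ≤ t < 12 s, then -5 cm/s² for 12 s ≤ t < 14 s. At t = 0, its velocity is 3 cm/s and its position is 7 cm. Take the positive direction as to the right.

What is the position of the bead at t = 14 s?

On each constant-a segment, Δv = aΔt and Δx = v₀Δt + ½aΔt²; chain segment to segment.
0–6 s: v starts 3 cm/s; Δx = 3·6 + ½·1·6² = 36 cm; v ends 9 cm/s.
6–12 s: v starts 9 cm/s; Δx = 9·6 + ½·-11·6² = -144 cm; v ends -57 cm/s.
12–14 s: v starts -57 cm/s; Δx = -57·2 + ½·-5·2² = -124 cm; v ends -67 cm/s.
x(14) = 7 + Σ Δx = -225 cm.

-225 cm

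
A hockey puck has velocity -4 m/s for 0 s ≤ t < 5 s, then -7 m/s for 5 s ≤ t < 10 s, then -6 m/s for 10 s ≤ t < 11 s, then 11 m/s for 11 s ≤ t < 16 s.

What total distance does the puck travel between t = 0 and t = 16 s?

116 m

Distance (not displacement) is the total path length: add the absolute areas under v-t.
0–5 s: |-4| × 5 = 20 m
5–10 s: |-7| × 5 = 35 m
10–11 s: |-6| × 1 = 6 m
11–16 s: |11| × 5 = 55 m
Total distance = 116 m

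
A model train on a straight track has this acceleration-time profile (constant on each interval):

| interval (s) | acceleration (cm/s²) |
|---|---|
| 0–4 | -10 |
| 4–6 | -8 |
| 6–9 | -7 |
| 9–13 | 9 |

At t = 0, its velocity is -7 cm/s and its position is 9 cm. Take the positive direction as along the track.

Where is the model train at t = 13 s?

On each constant-a segment, Δv = aΔt and Δx = v₀Δt + ½aΔt²; chain segment to segment.
0–4 s: v starts -7 cm/s; Δx = -7·4 + ½·-10·4² = -108 cm; v ends -47 cm/s.
4–6 s: v starts -47 cm/s; Δx = -47·2 + ½·-8·2² = -110 cm; v ends -63 cm/s.
6–9 s: v starts -63 cm/s; Δx = -63·3 + ½·-7·3² = -220.5 cm; v ends -84 cm/s.
9–13 s: v starts -84 cm/s; Δx = -84·4 + ½·9·4² = -264 cm; v ends -48 cm/s.
x(13) = 9 + Σ Δx = -693.5 cm.

-693.5 cm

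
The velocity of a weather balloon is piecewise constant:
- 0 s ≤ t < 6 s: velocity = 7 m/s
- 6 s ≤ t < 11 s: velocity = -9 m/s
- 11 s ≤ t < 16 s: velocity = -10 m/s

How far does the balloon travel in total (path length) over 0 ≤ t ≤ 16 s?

137 m

Total distance travelled is ∫|v| dt — sum the magnitudes of each area piece.
0–6 s: |7| × 6 = 42 m
6–11 s: |-9| × 5 = 45 m
11–16 s: |-10| × 5 = 50 m
Total distance = 137 m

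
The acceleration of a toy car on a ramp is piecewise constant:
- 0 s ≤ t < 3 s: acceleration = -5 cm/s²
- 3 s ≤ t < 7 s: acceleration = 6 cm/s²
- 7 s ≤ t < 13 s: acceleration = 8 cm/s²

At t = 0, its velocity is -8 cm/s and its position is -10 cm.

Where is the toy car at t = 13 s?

On each constant-a segment, Δv = aΔt and Δx = v₀Δt + ½aΔt²; chain segment to segment.
0–3 s: v starts -8 cm/s; Δx = -8·3 + ½·-5·3² = -46.5 cm; v ends -23 cm/s.
3–7 s: v starts -23 cm/s; Δx = -23·4 + ½·6·4² = -44 cm; v ends 1 cm/s.
7–13 s: v starts 1 cm/s; Δx = 1·6 + ½·8·6² = 150 cm; v ends 49 cm/s.
x(13) = -10 + Σ Δx = 49.5 cm.

49.5 cm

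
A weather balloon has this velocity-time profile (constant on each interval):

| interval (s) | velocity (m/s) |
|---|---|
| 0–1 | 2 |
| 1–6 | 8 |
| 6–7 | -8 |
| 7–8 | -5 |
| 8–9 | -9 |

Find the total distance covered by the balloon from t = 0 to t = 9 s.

Total distance travelled is ∫|v| dt — sum the magnitudes of each area piece.
0–1 s: |2| × 1 = 2 m
1–6 s: |8| × 5 = 40 m
6–7 s: |-8| × 1 = 8 m
7–8 s: |-5| × 1 = 5 m
8–9 s: |-9| × 1 = 9 m
Total distance = 64 m

64 m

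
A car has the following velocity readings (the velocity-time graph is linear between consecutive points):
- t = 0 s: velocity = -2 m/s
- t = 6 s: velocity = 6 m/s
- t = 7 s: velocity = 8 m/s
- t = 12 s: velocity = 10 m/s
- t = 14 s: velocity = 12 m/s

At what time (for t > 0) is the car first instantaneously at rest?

v changes sign on 0–6 s (from -2 to 6); the graph is linear there, so v = 0 at t = 0 + (2)·(6 − 0)/(6 − -2) = 1.5 s.

t = 1.5 s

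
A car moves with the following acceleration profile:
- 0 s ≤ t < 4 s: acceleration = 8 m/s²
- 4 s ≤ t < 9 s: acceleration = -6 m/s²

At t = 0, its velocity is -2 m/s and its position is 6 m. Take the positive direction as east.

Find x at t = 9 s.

137 m

On each constant-a segment, Δv = aΔt and Δx = v₀Δt + ½aΔt²; chain segment to segment.
0–4 s: v starts -2 m/s; Δx = -2·4 + ½·8·4² = 56 m; v ends 30 m/s.
4–9 s: v starts 30 m/s; Δx = 30·5 + ½·-6·5² = 75 m; v ends 0 m/s.
x(9) = 6 + Σ Δx = 137 m.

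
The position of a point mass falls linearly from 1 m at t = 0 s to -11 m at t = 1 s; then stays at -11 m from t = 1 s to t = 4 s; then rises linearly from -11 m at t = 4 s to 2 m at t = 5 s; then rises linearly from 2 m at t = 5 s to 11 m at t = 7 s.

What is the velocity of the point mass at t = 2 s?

Velocity is the slope of the x-t graph on 1–4 s: (-11 − -11)/(4 − 1) = 0 m/s.

0 m/s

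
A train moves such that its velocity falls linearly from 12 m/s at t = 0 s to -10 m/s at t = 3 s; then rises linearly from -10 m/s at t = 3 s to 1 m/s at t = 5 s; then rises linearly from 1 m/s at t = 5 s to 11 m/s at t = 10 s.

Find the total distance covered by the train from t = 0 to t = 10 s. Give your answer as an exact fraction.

Total distance travelled is ∫|v| dt — sum the magnitudes of each area piece.
0–3 s: v = 0 at t = 18/11 s; triangle areas 108/11 + 75/11 = 183/11 m
3–5 s: v = 0 at t = 53/11 s; triangle areas 100/11 + 1/11 = 101/11 m
5–10 s: |½(1 + 11)(5)| = 30 m
Total distance = 614/11 m

614/11 m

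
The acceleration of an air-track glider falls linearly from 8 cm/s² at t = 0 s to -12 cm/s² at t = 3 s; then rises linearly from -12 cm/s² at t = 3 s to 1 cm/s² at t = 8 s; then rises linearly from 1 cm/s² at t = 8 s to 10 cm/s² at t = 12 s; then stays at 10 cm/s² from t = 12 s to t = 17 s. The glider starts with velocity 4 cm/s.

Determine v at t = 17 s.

Δv equals the area under the a-t graph; then v = v₀ + Δv.
0–3 s: ½(8 + -12)(3) = -6 cm/s
3–8 s: ½(-12 + 1)(5) = -27.5 cm/s
8–12 s: ½(1 + 10)(4) = 22 cm/s
12–17 s: 10 × 5 = 50 cm/s
Δv = 38.5 cm/s, so v(17) = 4 + (38.5) = 42.5 cm/s.

42.5 cm/s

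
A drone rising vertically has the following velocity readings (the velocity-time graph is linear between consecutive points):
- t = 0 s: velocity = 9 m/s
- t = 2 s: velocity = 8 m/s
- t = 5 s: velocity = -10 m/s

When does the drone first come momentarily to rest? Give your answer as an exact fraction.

t = 10/3 s

v changes sign on 2–5 s (from 8 to -10); the graph is linear there, so v = 0 at t = 2 + (-8)·(5 − 2)/(-10 − 8) = 10/3 s.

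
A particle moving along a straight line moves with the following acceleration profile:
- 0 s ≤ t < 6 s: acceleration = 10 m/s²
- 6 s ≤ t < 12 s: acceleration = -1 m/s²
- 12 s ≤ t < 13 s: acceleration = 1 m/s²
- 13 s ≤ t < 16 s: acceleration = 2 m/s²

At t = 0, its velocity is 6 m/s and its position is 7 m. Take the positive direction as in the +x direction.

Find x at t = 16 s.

853.5 m

On each constant-a segment, Δv = aΔt and Δx = v₀Δt + ½aΔt²; chain segment to segment.
0–6 s: v starts 6 m/s; Δx = 6·6 + ½·10·6² = 216 m; v ends 66 m/s.
6–12 s: v starts 66 m/s; Δx = 66·6 + ½·-1·6² = 378 m; v ends 60 m/s.
12–13 s: v starts 60 m/s; Δx = 60·1 + ½·1·1² = 60.5 m; v ends 61 m/s.
13–16 s: v starts 61 m/s; Δx = 61·3 + ½·2·3² = 192 m; v ends 67 m/s.
x(16) = 7 + Σ Δx = 853.5 m.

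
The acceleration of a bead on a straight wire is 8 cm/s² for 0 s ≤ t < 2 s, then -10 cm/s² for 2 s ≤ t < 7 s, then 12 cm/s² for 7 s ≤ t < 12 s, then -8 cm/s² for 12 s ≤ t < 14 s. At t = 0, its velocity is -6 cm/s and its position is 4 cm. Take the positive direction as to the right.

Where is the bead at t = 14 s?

On each constant-a segment, Δv = aΔt and Δx = v₀Δt + ½aΔt²; chain segment to segment.
0–2 s: v starts -6 cm/s; Δx = -6·2 + ½·8·2² = 4 cm; v ends 10 cm/s.
2–7 s: v starts 10 cm/s; Δx = 10·5 + ½·-10·5² = -75 cm; v ends -40 cm/s.
7–12 s: v starts -40 cm/s; Δx = -40·5 + ½·12·5² = -50 cm; v ends 20 cm/s.
12–14 s: v starts 20 cm/s; Δx = 20·2 + ½·-8·2² = 24 cm; v ends 4 cm/s.
x(14) = 4 + Σ Δx = -93 cm.

-93 cm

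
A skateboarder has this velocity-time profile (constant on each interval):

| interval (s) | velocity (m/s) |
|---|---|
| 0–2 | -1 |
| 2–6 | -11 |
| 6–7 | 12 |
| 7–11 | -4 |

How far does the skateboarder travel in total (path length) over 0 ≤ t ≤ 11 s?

74 m

Total distance travelled is ∫|v| dt — sum the magnitudes of each area piece.
0–2 s: |-1| × 2 = 2 m
2–6 s: |-11| × 4 = 44 m
6–7 s: |12| × 1 = 12 m
7–11 s: |-4| × 4 = 16 m
Total distance = 74 m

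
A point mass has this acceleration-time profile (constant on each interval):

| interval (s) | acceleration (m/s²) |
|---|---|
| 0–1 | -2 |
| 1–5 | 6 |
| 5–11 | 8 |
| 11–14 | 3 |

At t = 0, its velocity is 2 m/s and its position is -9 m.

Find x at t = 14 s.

557.5 m

On each constant-a segment, Δv = aΔt and Δx = v₀Δt + ½aΔt²; chain segment to segment.
0–1 s: v starts 2 m/s; Δx = 2·1 + ½·-2·1² = 1 m; v ends 0 m/s.
1–5 s: v starts 0 m/s; Δx = 0·4 + ½·6·4² = 48 m; v ends 24 m/s.
5–11 s: v starts 24 m/s; Δx = 24·6 + ½·8·6² = 288 m; v ends 72 m/s.
11–14 s: v starts 72 m/s; Δx = 72·3 + ½·3·3² = 229.5 m; v ends 81 m/s.
x(14) = -9 + Σ Δx = 557.5 m.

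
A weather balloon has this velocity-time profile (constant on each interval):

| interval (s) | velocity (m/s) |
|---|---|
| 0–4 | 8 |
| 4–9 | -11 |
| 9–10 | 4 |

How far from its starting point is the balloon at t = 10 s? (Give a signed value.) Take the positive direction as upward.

Net displacement equals the area under the velocity-time graph (areas below the axis count negative).
0–4 s: 8 × 4 = 32 m
4–9 s: -11 × 5 = -55 m
9–10 s: 4 × 1 = 4 m
Net displacement = -19 m

-19 m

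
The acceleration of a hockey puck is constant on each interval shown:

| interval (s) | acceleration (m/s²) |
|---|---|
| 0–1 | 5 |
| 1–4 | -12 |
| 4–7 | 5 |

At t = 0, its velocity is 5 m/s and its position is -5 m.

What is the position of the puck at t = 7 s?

On each constant-a segment, Δv = aΔt and Δx = v₀Δt + ½aΔt²; chain segment to segment.
0–1 s: v starts 5 m/s; Δx = 5·1 + ½·5·1² = 7.5 m; v ends 10 m/s.
1–4 s: v starts 10 m/s; Δx = 10·3 + ½·-12·3² = -24 m; v ends -26 m/s.
4–7 s: v starts -26 m/s; Δx = -26·3 + ½·5·3² = -55.5 m; v ends -11 m/s.
x(7) = -5 + Σ Δx = -77 m.

-77 m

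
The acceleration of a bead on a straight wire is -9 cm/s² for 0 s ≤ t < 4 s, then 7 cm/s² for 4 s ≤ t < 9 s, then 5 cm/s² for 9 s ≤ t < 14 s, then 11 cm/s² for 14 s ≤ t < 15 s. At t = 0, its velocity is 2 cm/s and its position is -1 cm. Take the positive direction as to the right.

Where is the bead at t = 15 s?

-48.5 cm

On each constant-a segment, Δv = aΔt and Δx = v₀Δt + ½aΔt²; chain segment to segment.
0–4 s: v starts 2 cm/s; Δx = 2·4 + ½·-9·4² = -64 cm; v ends -34 cm/s.
4–9 s: v starts -34 cm/s; Δx = -34·5 + ½·7·5² = -82.5 cm; v ends 1 cm/s.
9–14 s: v starts 1 cm/s; Δx = 1·5 + ½·5·5² = 67.5 cm; v ends 26 cm/s.
14–15 s: v starts 26 cm/s; Δx = 26·1 + ½·11·1² = 31.5 cm; v ends 37 cm/s.
x(15) = -1 + Σ Δx = -48.5 cm.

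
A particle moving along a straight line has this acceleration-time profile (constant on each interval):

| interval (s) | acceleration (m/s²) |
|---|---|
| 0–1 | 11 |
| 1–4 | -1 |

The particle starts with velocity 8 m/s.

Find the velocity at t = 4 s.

Δv equals the area under the a-t graph; then v = v₀ + Δv.
0–1 s: 11 × 1 = 11 m/s
1–4 s: -1 × 3 = -3 m/s
Δv = 8 m/s, so v(4) = 8 + (8) = 16 m/s.

16 m/s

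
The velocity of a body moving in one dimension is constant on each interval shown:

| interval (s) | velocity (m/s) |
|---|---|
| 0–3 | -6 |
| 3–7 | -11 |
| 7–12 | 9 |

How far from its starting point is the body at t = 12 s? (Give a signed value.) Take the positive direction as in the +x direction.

-17 m

Displacement is the signed area under the v-t curve.
0–3 s: -6 × 3 = -18 m
3–7 s: -11 × 4 = -44 m
7–12 s: 9 × 5 = 45 m
Net displacement = -17 m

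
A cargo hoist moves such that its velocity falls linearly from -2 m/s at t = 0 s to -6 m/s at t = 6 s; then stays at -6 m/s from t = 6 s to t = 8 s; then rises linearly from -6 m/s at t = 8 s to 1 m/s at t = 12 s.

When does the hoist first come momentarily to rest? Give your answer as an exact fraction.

t = 80/7 s

v changes sign on 8–12 s (from -6 to 1); the graph is linear there, so v = 0 at t = 8 + (6)·(12 − 8)/(1 − -6) = 80/7 s.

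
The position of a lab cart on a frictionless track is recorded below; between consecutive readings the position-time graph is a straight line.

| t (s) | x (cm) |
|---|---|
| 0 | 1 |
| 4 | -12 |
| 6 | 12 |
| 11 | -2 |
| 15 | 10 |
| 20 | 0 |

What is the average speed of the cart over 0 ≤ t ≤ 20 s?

3.65 cm/s

Average speed = (total path length)/(elapsed time); on a piecewise-linear x-t graph the path length is Σ|Δx|.
0–4 s: |Δx| = |-12 − 1| = 13 cm
4–6 s: |Δx| = |12 − -12| = 24 cm
6–11 s: |Δx| = |-2 − 12| = 14 cm
11–15 s: |Δx| = |10 − -2| = 12 cm
15–20 s: |Δx| = |0 − 10| = 10 cm
Total path = 73 cm; average speed = 73/20 = 3.65 cm/s.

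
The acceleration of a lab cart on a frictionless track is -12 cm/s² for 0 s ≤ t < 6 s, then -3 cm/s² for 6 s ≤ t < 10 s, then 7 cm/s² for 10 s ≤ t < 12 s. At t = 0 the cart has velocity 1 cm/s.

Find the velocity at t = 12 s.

-69 cm/s

Δv equals the area under the a-t graph; then v = v₀ + Δv.
0–6 s: -12 × 6 = -72 cm/s
6–10 s: -3 × 4 = -12 cm/s
10–12 s: 7 × 2 = 14 cm/s
Δv = -70 cm/s, so v(12) = 1 + (-70) = -69 cm/s.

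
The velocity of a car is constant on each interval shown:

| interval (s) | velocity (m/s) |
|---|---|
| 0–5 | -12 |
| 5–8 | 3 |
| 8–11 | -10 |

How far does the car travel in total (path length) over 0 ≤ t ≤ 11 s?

99 m

Total distance travelled is ∫|v| dt — sum the magnitudes of each area piece.
0–5 s: |-12| × 5 = 60 m
5–8 s: |3| × 3 = 9 m
8–11 s: |-10| × 3 = 30 m
Total distance = 99 m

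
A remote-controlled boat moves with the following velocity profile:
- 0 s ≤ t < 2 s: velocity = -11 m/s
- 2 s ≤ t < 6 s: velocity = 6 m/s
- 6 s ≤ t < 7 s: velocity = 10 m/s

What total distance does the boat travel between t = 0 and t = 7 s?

Distance (not displacement) is the total path length: add the absolute areas under v-t.
0–2 s: |-11| × 2 = 22 m
2–6 s: |6| × 4 = 24 m
6–7 s: |10| × 1 = 10 m
Total distance = 56 m

56 m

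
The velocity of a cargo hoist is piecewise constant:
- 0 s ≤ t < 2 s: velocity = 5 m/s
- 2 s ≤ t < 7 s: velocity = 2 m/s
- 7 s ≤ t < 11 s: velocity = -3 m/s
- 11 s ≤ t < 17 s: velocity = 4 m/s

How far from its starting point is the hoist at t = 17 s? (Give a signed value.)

Net displacement equals the area under the velocity-time graph (areas below the axis count negative).
0–2 s: 5 × 2 = 10 m
2–7 s: 2 × 5 = 10 m
7–11 s: -3 × 4 = -12 m
11–17 s: 4 × 6 = 24 m
Net displacement = 32 m

32 m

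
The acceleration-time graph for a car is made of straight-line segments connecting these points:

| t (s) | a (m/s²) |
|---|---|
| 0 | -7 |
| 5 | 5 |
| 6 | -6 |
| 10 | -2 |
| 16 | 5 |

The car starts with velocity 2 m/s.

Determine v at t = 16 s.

Δv equals the area under the a-t graph; then v = v₀ + Δv.
0–5 s: ½(-7 + 5)(5) = -5 m/s
5–6 s: ½(5 + -6)(1) = -0.5 m/s
6–10 s: ½(-6 + -2)(4) = -16 m/s
10–16 s: ½(-2 + 5)(6) = 9 m/s
Δv = -12.5 m/s, so v(16) = 2 + (-12.5) = -10.5 m/s.

-10.5 m/s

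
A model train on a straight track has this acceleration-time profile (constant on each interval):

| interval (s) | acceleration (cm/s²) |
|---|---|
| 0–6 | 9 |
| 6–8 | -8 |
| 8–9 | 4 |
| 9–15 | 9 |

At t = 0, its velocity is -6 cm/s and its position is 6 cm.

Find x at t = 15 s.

On each constant-a segment, Δv = aΔt and Δx = v₀Δt + ½aΔt²; chain segment to segment.
0–6 s: v starts -6 cm/s; Δx = -6·6 + ½·9·6² = 126 cm; v ends 48 cm/s.
6–8 s: v starts 48 cm/s; Δx = 48·2 + ½·-8·2² = 80 cm; v ends 32 cm/s.
8–9 s: v starts 32 cm/s; Δx = 32·1 + ½·4·1² = 34 cm; v ends 36 cm/s.
9–15 s: v starts 36 cm/s; Δx = 36·6 + ½·9·6² = 378 cm; v ends 90 cm/s.
x(15) = 6 + Σ Δx = 624 cm.

624 cm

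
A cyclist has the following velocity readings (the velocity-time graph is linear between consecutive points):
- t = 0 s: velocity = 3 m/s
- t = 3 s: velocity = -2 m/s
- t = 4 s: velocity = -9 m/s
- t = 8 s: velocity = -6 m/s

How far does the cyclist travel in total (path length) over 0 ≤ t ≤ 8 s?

39.4 m

Total distance travelled is ∫|v| dt — sum the magnitudes of each area piece.
0–3 s: v = 0 at t = 1.8 s; triangle areas 2.7 + 1.2 = 3.9 m
3–4 s: |½(-2 + -9)(1)| = 5.5 m
4–8 s: |½(-9 + -6)(4)| = 30 m
Total distance = 39.4 m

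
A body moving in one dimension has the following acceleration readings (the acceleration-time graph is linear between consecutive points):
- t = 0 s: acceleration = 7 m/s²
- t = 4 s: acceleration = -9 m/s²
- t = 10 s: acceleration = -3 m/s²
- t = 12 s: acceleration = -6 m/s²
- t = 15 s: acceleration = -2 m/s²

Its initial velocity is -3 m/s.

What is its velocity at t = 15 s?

-64 m/s

Δv equals the area under the a-t graph; then v = v₀ + Δv.
0–4 s: ½(7 + -9)(4) = -4 m/s
4–10 s: ½(-9 + -3)(6) = -36 m/s
10–12 s: ½(-3 + -6)(2) = -9 m/s
12–15 s: ½(-6 + -2)(3) = -12 m/s
Δv = -61 m/s, so v(15) = -3 + (-61) = -64 m/s.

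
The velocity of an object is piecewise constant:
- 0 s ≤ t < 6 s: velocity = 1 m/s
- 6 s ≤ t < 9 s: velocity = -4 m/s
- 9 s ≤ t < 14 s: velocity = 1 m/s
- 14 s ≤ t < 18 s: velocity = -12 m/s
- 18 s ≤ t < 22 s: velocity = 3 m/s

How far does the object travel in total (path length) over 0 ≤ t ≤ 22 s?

Total distance travelled is ∫|v| dt — sum the magnitudes of each area piece.
0–6 s: |1| × 6 = 6 m
6–9 s: |-4| × 3 = 12 m
9–14 s: |1| × 5 = 5 m
14–18 s: |-12| × 4 = 48 m
18–22 s: |3| × 4 = 12 m
Total distance = 83 m

83 m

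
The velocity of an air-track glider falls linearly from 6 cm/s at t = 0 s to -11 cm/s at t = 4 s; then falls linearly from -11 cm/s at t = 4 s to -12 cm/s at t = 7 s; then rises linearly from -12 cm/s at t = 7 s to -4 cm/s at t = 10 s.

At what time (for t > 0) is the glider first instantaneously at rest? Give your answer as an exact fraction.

v changes sign on 0–4 s (from 6 to -11); the graph is linear there, so v = 0 at t = 0 + (-6)·(4 − 0)/(-11 − 6) = 24/17 s.

t = 24/17 s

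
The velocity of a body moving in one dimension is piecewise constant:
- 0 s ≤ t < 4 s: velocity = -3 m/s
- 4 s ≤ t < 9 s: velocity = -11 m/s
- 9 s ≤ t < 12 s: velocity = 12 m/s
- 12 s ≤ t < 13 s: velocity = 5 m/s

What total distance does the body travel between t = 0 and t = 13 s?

Total distance travelled is ∫|v| dt — sum the magnitudes of each area piece.
0–4 s: |-3| × 4 = 12 m
4–9 s: |-11| × 5 = 55 m
9–12 s: |12| × 3 = 36 m
12–13 s: |5| × 1 = 5 m
Total distance = 108 m

108 m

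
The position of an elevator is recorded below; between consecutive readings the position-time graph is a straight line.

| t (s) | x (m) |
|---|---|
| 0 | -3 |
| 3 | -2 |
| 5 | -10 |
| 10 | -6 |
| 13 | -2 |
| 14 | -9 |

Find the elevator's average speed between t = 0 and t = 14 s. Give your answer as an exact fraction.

Average speed = (total path length)/(elapsed time); on a piecewise-linear x-t graph the path length is Σ|Δx|.
0–3 s: |Δx| = |-2 − -3| = 1 m
3–5 s: |Δx| = |-10 − -2| = 8 m
5–10 s: |Δx| = |-6 − -10| = 4 m
10–13 s: |Δx| = |-2 − -6| = 4 m
13–14 s: |Δx| = |-9 − -2| = 7 m
Total path = 24 m; average speed = 24/14 = 12/7 m/s.

12/7 m/s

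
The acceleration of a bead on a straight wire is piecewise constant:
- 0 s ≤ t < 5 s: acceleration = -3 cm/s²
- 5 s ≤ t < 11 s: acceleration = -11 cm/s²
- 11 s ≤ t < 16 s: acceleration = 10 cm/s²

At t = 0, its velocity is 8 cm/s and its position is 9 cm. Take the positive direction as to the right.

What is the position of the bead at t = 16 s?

On each constant-a segment, Δv = aΔt and Δx = v₀Δt + ½aΔt²; chain segment to segment.
0–5 s: v starts 8 cm/s; Δx = 8·5 + ½·-3·5² = 2.5 cm; v ends -7 cm/s.
5–11 s: v starts -7 cm/s; Δx = -7·6 + ½·-11·6² = -240 cm; v ends -73 cm/s.
11–16 s: v starts -73 cm/s; Δx = -73·5 + ½·10·5² = -240 cm; v ends -23 cm/s.
x(16) = 9 + Σ Δx = -468.5 cm.

-468.5 cm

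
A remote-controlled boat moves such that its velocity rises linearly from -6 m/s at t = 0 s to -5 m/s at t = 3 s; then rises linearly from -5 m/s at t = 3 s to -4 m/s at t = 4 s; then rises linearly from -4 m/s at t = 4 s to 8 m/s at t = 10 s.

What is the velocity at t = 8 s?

4 m/s

On 4–10 s the graph is linear from -4 to 8 m/s: v(8) = -4 + (8 − -4)·(8 − 4)/(10 − 4) = 4 m/s.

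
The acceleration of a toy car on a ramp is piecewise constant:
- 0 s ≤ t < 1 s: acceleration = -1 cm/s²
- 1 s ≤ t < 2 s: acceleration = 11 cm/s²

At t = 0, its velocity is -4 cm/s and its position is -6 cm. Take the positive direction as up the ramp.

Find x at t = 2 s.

On each constant-a segment, Δv = aΔt and Δx = v₀Δt + ½aΔt²; chain segment to segment.
0–1 s: v starts -4 cm/s; Δx = -4·1 + ½·-1·1² = -4.5 cm; v ends -5 cm/s.
1–2 s: v starts -5 cm/s; Δx = -5·1 + ½·11·1² = 0.5 cm; v ends 6 cm/s.
x(2) = -6 + Σ Δx = -10 cm.

-10 cm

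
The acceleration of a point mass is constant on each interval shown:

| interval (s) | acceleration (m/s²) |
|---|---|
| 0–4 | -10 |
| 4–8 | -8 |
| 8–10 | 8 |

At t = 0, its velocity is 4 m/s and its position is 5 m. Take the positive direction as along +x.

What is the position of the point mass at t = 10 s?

On each constant-a segment, Δv = aΔt and Δx = v₀Δt + ½aΔt²; chain segment to segment.
0–4 s: v starts 4 m/s; Δx = 4·4 + ½·-10·4² = -64 m; v ends -36 m/s.
4–8 s: v starts -36 m/s; Δx = -36·4 + ½·-8·4² = -208 m; v ends -68 m/s.
8–10 s: v starts -68 m/s; Δx = -68·2 + ½·8·2² = -120 m; v ends -52 m/s.
x(10) = 5 + Σ Δx = -387 m.

-387 m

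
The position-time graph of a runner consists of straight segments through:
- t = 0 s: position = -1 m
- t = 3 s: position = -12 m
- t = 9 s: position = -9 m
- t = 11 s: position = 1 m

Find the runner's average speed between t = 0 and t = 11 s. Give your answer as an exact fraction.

24/11 m/s

Average speed = (total path length)/(elapsed time); on a piecewise-linear x-t graph the path length is Σ|Δx|.
0–3 s: |Δx| = |-12 − -1| = 11 m
3–9 s: |Δx| = |-9 − -12| = 3 m
9–11 s: |Δx| = |1 − -9| = 10 m
Total path = 24 m; average speed = 24/11 = 24/11 m/s.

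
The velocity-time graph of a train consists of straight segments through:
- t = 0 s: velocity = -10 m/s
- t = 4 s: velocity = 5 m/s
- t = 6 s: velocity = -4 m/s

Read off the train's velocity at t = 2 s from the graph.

-2.5 m/s

On 0–4 s the graph is linear from -10 to 5 m/s: v(2) = -10 + (5 − -10)·(2 − 0)/(4 − 0) = -2.5 m/s.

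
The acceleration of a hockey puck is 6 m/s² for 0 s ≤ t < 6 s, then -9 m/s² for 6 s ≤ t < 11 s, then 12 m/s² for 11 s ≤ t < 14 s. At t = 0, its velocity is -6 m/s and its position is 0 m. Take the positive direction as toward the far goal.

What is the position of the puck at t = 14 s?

On each constant-a segment, Δv = aΔt and Δx = v₀Δt + ½aΔt²; chain segment to segment.
0–6 s: v starts -6 m/s; Δx = -6·6 + ½·6·6² = 72 m; v ends 30 m/s.
6–11 s: v starts 30 m/s; Δx = 30·5 + ½·-9·5² = 37.5 m; v ends -15 m/s.
11–14 s: v starts -15 m/s; Δx = -15·3 + ½·12·3² = 9 m; v ends 21 m/s.
x(14) = 0 + Σ Δx = 118.5 m.

118.5 m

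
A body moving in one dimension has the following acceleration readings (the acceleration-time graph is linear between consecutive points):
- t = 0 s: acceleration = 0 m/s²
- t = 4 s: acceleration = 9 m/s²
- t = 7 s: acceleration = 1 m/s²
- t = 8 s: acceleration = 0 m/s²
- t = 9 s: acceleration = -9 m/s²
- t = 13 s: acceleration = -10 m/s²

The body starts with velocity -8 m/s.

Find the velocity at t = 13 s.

Δv equals the area under the a-t graph; then v = v₀ + Δv.
0–4 s: ½(0 + 9)(4) = 18 m/s
4–7 s: ½(9 + 1)(3) = 15 m/s
7–8 s: ½(1 + 0)(1) = 0.5 m/s
8–9 s: ½(0 + -9)(1) = -4.5 m/s
9–13 s: ½(-9 + -10)(4) = -38 m/s
Δv = -9 m/s, so v(13) = -8 + (-9) = -17 m/s.

-17 m/s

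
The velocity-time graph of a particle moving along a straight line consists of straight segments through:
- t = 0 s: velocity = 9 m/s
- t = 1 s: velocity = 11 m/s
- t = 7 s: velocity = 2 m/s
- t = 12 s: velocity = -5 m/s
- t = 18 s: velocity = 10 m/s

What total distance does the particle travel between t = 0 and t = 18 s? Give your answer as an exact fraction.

Distance (not displacement) is the total path length: add the absolute areas under v-t.
0–1 s: |½(9 + 11)(1)| = 10 m
1–7 s: |½(11 + 2)(6)| = 39 m
7–12 s: v = 0 at t = 59/7 s; triangle areas 10/7 + 125/14 = 145/14 m
12–18 s: v = 0 at t = 14 s; triangle areas 5 + 20 = 25 m
Total distance = 1181/14 m

1181/14 m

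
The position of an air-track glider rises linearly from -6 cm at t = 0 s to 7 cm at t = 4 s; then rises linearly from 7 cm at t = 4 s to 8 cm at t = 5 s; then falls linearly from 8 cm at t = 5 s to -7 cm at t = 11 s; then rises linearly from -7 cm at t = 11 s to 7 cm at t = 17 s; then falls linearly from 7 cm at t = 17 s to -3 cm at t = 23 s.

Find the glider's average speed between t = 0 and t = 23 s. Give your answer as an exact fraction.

53/23 cm/s

Average speed = (total path length)/(elapsed time); on a piecewise-linear x-t graph the path length is Σ|Δx|.
0–4 s: |Δx| = |7 − -6| = 13 cm
4–5 s: |Δx| = |8 − 7| = 1 cm
5–11 s: |Δx| = |-7 − 8| = 15 cm
11–17 s: |Δx| = |7 − -7| = 14 cm
17–23 s: |Δx| = |-3 − 7| = 10 cm
Total path = 53 cm; average speed = 53/23 = 53/23 cm/s.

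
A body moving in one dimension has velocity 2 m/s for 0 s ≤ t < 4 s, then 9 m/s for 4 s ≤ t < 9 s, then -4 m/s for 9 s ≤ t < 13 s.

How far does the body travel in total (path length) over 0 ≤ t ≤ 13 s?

69 m

Total distance travelled is ∫|v| dt — sum the magnitudes of each area piece.
0–4 s: |2| × 4 = 8 m
4–9 s: |9| × 5 = 45 m
9–13 s: |-4| × 4 = 16 m
Total distance = 69 m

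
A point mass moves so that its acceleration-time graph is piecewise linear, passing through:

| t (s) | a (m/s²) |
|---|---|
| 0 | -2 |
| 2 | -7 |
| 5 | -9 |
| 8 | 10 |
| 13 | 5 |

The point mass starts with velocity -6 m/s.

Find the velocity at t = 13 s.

0 m/s

Δv equals the area under the a-t graph; then v = v₀ + Δv.
0–2 s: ½(-2 + -7)(2) = -9 m/s
2–5 s: ½(-7 + -9)(3) = -24 m/s
5–8 s: ½(-9 + 10)(3) = 1.5 m/s
8–13 s: ½(10 + 5)(5) = 37.5 m/s
Δv = 6 m/s, so v(13) = -6 + (6) = 0 m/s.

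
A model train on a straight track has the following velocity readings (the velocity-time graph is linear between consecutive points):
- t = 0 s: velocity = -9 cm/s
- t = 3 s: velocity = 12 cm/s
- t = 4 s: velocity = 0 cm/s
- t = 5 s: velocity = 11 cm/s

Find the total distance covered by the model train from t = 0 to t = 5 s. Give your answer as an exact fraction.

Distance (not displacement) is the total path length: add the absolute areas under v-t.
0–3 s: v = 0 at t = 9/7 s; triangle areas 81/14 + 72/7 = 225/14 cm
3–4 s: |½(12 + 0)(1)| = 6 cm
4–5 s: |½(0 + 11)(1)| = 5.5 cm
Total distance = 193/7 cm

193/7 cm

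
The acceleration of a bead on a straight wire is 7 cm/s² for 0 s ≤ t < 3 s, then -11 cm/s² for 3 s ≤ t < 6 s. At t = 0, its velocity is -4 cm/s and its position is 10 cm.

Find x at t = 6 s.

31 cm

On each constant-a segment, Δv = aΔt and Δx = v₀Δt + ½aΔt²; chain segment to segment.
0–3 s: v starts -4 cm/s; Δx = -4·3 + ½·7·3² = 19.5 cm; v ends 17 cm/s.
3–6 s: v starts 17 cm/s; Δx = 17·3 + ½·-11·3² = 1.5 cm; v ends -16 cm/s.
x(6) = 10 + Σ Δx = 31 cm.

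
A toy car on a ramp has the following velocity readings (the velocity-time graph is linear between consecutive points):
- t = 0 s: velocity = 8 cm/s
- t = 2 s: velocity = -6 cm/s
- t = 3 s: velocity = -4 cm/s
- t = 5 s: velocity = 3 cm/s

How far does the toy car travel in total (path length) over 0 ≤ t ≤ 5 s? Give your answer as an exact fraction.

Distance (not displacement) is the total path length: add the absolute areas under v-t.
0–2 s: v = 0 at t = 8/7 s; triangle areas 32/7 + 18/7 = 50/7 cm
2–3 s: |½(-6 + -4)(1)| = 5 cm
3–5 s: v = 0 at t = 29/7 s; triangle areas 16/7 + 9/7 = 25/7 cm
Total distance = 110/7 cm

110/7 cm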